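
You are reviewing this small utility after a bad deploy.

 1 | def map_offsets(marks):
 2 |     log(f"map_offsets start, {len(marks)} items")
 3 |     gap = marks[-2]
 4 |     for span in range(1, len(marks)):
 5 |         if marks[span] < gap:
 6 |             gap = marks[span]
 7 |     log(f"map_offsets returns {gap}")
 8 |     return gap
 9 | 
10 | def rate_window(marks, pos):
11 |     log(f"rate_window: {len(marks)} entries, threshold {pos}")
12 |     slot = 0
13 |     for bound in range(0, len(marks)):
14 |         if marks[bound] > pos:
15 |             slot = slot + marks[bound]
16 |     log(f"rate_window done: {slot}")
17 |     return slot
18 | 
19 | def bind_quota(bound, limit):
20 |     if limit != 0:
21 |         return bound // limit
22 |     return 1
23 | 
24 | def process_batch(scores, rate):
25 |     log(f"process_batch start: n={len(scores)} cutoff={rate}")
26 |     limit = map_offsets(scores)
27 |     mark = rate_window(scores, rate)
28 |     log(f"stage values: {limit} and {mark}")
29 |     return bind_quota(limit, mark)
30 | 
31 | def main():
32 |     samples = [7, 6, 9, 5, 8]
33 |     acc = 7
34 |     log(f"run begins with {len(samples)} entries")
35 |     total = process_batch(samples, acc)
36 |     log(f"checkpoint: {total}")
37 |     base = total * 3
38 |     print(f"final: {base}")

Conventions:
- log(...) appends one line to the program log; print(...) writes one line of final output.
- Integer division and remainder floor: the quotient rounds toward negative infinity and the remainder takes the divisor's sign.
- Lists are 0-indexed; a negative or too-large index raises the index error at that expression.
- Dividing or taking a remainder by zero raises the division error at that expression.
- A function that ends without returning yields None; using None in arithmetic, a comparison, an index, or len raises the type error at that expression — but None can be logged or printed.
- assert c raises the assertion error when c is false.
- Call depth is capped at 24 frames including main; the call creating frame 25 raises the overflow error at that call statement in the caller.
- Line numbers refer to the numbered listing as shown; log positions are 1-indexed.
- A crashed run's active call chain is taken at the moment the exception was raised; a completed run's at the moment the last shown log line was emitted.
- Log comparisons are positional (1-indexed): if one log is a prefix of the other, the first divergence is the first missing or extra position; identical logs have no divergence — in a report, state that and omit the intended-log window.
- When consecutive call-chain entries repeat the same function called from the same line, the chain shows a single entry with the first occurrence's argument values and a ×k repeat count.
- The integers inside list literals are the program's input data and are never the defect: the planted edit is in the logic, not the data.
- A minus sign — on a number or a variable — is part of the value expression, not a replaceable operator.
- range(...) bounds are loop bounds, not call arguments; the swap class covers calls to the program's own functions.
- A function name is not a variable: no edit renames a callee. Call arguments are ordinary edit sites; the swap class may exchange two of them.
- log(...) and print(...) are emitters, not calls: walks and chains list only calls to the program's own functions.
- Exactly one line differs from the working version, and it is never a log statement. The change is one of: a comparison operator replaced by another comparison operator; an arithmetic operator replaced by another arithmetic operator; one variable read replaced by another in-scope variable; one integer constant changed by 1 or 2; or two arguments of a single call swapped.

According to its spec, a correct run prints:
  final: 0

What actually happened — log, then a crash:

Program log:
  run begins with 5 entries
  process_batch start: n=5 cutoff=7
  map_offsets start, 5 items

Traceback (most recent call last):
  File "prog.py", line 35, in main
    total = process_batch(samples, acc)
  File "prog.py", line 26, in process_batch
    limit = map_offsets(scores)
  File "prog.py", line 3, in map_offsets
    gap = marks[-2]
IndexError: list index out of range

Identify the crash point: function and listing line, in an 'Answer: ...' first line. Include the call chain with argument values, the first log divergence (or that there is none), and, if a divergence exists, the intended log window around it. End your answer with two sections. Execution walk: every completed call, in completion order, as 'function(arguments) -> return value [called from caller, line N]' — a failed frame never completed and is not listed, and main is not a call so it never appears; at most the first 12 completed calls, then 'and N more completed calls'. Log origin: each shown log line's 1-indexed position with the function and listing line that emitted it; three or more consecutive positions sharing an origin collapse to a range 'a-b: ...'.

Answer: the error was raised in map_offsets, line 3.
Key fact: A complete run would log 'map_offsets returns 5' next, but this one stopped at 3 lines.
Call chain: main -> process_batch([7, 6, 9, 5, 8], 7) (called at line 35) -> map_offsets([7, 6, 9, 5, 8]) (called at line 26).
First divergence: position 4; the shown log stops at 3 lines while the working version next logs 'map_offsets returns 5'.
Intended log window:
  2: process_batch start: n=5 cutoff=7
  3: map_offsets start, 5 items
  4: map_offsets returns 5
  5: rate_window: 5 entries, threshold 7
Execution walk:
  (no call completed)
Origin of each log line:
  1: logged in main at line 34
  2: logged in process_batch at line 25
  3: logged in map_offsets at line 2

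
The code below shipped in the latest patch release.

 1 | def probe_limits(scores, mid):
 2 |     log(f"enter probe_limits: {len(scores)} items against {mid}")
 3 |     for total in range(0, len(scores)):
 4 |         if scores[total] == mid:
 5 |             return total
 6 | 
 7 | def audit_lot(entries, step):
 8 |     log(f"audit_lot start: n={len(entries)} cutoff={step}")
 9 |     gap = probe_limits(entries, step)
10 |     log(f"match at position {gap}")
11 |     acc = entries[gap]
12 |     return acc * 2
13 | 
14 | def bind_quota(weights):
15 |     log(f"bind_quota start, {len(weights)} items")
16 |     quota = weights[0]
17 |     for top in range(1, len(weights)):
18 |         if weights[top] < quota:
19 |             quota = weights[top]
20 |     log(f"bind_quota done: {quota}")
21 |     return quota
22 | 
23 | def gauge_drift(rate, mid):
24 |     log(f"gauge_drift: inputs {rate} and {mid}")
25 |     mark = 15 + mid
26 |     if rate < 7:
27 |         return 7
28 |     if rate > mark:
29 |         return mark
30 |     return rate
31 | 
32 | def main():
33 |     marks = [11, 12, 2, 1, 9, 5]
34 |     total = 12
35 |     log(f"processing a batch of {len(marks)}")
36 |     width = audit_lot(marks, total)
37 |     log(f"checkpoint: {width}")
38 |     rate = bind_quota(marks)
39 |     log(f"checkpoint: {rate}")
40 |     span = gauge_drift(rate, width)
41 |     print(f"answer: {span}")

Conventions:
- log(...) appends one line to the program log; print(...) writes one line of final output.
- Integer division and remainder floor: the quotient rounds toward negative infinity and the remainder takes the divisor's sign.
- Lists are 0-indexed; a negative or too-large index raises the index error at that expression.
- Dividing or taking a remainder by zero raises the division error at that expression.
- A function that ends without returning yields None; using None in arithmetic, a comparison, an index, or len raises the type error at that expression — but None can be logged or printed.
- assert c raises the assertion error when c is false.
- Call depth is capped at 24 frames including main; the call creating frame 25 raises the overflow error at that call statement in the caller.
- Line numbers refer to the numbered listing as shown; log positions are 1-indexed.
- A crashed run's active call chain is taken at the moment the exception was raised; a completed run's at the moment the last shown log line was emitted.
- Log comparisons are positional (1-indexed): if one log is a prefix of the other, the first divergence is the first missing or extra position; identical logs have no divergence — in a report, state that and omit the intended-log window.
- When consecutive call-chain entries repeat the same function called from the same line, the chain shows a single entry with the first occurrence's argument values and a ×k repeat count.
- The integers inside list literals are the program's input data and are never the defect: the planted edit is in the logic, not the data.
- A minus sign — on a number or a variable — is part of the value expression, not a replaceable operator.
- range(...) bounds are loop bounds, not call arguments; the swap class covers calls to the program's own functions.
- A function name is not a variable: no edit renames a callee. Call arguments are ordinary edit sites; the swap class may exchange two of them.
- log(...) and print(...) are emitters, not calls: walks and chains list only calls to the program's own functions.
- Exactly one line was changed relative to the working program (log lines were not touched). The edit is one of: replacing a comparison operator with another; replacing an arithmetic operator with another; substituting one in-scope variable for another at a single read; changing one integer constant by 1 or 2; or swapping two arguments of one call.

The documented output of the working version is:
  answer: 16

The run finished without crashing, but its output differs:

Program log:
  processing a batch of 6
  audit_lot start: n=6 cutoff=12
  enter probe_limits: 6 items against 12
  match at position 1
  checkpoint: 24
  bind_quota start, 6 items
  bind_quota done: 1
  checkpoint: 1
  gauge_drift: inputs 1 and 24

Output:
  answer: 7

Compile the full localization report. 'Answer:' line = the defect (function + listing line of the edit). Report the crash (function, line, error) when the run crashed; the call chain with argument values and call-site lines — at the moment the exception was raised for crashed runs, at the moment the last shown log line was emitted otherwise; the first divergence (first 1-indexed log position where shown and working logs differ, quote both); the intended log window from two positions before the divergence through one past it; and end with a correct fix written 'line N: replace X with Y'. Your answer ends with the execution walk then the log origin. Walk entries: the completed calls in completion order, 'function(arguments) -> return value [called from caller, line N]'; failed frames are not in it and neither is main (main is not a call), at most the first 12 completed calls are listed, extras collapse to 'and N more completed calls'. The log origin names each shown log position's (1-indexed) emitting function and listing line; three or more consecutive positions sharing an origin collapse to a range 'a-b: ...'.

Answer: the defect is in main at line 40.
Key observation: At log position 9 the runs split — shown 'gauge_drift: inputs 1 and 24', but the working version logs 'gauge_drift: inputs 24 and 1'.
Call chain: main -> gauge_drift(1, 24) (called at line 40).
First divergence: position 9 — shown 'gauge_drift: inputs 1 and 24', intended 'gauge_drift: inputs 24 and 1'.
Intended log window:
  7: bind_quota done: 1
  8: checkpoint: 1
  9: gauge_drift: inputs 24 and 1
Execution walk:
  probe_limits([11, 12, 2, 1, 9, 5], 12) -> 1  [called from audit_lot, line 9]
  audit_lot([11, 12, 2, 1, 9, 5], 12) -> 24  [called from main, line 36]
  bind_quota([11, 12, 2, 1, 9, 5]) -> 1  [called from main, line 38]
  gauge_drift(1, 24) -> 7  [called from main, line 40]
Log line origins:
  1: from main, line 35
  2: from audit_lot, line 8
  3: from probe_limits, line 2
  4: from audit_lot, line 10
  5: from main, line 37
  6: from bind_quota, line 15
  7: from bind_quota, line 20
  8: from main, line 39
  9: from gauge_drift, line 24
A correct fix: line 40: replace `gauge_drift(rate, width)` with `gauge_drift(width, rate)`.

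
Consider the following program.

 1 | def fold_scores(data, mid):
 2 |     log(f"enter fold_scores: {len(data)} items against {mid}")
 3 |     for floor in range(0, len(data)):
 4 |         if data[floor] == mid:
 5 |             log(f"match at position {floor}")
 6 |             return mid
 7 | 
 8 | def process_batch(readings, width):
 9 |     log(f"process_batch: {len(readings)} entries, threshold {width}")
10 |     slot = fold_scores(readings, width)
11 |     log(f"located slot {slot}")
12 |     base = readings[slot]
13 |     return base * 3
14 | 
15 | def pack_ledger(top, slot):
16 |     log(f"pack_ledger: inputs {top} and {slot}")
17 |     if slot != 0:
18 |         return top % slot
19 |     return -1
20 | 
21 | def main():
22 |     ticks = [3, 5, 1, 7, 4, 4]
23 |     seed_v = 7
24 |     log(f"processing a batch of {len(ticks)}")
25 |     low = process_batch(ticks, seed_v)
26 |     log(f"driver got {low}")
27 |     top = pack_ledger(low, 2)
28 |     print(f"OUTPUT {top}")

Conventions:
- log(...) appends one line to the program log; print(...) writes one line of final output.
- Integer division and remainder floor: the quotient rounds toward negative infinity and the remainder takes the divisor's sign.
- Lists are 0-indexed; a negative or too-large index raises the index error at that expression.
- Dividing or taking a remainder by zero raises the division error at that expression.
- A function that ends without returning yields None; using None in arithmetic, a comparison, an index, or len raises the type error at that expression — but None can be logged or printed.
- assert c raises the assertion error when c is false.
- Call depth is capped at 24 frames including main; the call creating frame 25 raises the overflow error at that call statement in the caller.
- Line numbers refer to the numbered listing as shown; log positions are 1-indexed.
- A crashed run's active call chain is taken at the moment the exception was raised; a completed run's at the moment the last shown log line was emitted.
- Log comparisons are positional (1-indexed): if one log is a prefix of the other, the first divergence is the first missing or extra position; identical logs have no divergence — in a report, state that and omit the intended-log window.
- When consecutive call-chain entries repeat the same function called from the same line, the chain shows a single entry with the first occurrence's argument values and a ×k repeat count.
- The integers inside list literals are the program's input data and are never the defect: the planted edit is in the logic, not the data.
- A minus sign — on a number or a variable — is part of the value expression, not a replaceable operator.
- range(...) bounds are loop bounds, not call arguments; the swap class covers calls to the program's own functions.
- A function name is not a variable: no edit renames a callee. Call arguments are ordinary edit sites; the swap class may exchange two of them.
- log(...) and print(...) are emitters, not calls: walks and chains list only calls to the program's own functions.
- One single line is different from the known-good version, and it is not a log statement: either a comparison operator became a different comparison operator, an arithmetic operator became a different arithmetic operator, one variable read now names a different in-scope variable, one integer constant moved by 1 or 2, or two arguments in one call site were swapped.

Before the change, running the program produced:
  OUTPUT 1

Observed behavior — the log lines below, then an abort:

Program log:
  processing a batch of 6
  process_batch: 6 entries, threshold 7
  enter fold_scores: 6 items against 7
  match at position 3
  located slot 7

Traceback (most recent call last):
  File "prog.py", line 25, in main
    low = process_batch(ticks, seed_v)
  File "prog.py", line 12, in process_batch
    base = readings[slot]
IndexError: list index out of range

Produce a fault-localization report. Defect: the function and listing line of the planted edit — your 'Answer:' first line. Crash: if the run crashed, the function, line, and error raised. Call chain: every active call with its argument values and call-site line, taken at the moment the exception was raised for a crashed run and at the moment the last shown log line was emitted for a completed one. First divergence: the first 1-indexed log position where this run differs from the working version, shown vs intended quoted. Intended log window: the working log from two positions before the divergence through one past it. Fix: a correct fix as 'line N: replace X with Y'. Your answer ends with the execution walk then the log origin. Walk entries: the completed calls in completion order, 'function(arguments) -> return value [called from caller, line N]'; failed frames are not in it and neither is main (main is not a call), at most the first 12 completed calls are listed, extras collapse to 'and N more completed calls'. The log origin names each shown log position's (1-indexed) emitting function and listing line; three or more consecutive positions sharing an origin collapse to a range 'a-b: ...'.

Answer: the defect is in fold_scores at line 6.
Key observation: Everything matches until log position 5, which reads 'located slot 7' in place of 'located slot 3'.
Crash: process_batch, line 12, IndexError.
Call chain: main -> process_batch([3, 5, 1, 7, 4, 4], 7) (called at line 25).
First divergence: position 5; shown 'located slot 7' vs intended 'located slot 3'.
Intended log window:
  3: enter fold_scores: 6 items against 7
  4: match at position 3
  5: located slot 3
  6: driver got 21
Execution walk:
  fold_scores([3, 5, 1, 7, 4, 4], 7) -> 7  [called from process_batch, line 10]
Log origins:
  1: emitted by main (line 24)
  2: emitted by process_batch (line 9)
  3: emitted by fold_scores (line 2)
  4: emitted by fold_scores (line 5)
  5: emitted by process_batch (line 11)
A correct fix: line 6: replace `mid` with `floor`.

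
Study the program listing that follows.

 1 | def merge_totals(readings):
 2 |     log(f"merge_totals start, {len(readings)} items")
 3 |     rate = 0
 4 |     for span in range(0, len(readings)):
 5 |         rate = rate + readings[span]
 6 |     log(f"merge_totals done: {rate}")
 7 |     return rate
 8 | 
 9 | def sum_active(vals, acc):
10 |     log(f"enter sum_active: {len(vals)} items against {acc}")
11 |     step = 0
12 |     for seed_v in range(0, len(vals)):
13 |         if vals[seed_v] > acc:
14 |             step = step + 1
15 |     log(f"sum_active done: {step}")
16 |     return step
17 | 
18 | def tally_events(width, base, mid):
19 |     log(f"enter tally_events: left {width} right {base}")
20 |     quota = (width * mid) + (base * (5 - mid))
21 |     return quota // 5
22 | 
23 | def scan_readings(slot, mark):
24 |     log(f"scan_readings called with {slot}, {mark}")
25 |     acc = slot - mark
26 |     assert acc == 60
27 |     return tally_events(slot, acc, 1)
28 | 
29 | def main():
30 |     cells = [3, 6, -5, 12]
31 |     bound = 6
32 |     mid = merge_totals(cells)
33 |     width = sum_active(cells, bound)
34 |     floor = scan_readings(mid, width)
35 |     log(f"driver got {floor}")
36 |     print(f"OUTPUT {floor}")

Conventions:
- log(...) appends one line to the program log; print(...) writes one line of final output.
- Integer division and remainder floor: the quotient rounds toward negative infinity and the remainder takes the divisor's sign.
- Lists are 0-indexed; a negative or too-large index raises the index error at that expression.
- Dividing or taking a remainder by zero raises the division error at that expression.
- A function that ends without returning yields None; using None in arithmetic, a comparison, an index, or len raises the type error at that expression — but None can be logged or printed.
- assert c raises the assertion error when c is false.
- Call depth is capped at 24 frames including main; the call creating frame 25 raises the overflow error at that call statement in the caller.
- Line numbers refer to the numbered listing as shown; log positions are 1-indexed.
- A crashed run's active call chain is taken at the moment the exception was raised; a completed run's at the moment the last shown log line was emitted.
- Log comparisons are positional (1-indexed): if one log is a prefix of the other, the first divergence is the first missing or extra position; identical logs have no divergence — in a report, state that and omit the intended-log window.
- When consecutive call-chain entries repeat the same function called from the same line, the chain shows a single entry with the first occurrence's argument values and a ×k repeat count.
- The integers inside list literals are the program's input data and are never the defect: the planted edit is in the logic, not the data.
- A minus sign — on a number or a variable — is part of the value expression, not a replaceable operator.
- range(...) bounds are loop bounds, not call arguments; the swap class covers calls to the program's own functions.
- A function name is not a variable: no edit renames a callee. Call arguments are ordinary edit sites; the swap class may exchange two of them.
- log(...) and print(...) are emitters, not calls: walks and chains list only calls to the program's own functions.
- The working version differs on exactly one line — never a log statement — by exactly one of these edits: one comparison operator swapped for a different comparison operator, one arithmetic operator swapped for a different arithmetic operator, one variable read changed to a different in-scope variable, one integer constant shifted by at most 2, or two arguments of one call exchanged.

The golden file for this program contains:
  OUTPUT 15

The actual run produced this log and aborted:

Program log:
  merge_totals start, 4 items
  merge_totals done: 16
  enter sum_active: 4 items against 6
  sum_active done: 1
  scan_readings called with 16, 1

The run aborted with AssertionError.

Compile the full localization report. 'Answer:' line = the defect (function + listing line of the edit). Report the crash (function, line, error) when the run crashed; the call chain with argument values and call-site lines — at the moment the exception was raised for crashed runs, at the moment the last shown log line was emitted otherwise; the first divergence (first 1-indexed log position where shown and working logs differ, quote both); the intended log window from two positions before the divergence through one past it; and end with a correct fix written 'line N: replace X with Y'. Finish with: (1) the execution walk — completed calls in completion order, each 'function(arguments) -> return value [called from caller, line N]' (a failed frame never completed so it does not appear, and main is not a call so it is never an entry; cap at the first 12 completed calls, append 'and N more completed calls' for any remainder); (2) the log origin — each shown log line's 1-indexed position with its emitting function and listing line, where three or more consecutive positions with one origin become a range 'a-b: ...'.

Answer: the defect is in scan_readings at line 26.
The tell: Only 5 log lines were emitted before the run died; the intended continuation was 'enter tally_events: left 16 right 15'.
Crash: scan_readings, line 26, AssertionError.
Call chain: main -> scan_readings(16, 1) (called at line 34).
First divergence: position 6; the shown log stops at 5 lines while the working version next logs 'enter tally_events: left 16 right 15'.
Intended log window:
  4: sum_active done: 1
  5: scan_readings called with 16, 1
  6: enter tally_events: left 16 right 15
  7: driver got 15
Execution walk:
  merge_totals([3, 6, -5, 12]) -> 16  [called from main, line 32]
  sum_active([3, 6, -5, 12], 6) -> 1  [called from main, line 33]
Log line origins:
  1: emitted by merge_totals (line 2)
  2: emitted by merge_totals (line 6)
  3: emitted by sum_active (line 10)
  4: emitted by sum_active (line 15)
  5: emitted by scan_readings (line 24)
A correct fix: line 26: replace `==` with `<=`.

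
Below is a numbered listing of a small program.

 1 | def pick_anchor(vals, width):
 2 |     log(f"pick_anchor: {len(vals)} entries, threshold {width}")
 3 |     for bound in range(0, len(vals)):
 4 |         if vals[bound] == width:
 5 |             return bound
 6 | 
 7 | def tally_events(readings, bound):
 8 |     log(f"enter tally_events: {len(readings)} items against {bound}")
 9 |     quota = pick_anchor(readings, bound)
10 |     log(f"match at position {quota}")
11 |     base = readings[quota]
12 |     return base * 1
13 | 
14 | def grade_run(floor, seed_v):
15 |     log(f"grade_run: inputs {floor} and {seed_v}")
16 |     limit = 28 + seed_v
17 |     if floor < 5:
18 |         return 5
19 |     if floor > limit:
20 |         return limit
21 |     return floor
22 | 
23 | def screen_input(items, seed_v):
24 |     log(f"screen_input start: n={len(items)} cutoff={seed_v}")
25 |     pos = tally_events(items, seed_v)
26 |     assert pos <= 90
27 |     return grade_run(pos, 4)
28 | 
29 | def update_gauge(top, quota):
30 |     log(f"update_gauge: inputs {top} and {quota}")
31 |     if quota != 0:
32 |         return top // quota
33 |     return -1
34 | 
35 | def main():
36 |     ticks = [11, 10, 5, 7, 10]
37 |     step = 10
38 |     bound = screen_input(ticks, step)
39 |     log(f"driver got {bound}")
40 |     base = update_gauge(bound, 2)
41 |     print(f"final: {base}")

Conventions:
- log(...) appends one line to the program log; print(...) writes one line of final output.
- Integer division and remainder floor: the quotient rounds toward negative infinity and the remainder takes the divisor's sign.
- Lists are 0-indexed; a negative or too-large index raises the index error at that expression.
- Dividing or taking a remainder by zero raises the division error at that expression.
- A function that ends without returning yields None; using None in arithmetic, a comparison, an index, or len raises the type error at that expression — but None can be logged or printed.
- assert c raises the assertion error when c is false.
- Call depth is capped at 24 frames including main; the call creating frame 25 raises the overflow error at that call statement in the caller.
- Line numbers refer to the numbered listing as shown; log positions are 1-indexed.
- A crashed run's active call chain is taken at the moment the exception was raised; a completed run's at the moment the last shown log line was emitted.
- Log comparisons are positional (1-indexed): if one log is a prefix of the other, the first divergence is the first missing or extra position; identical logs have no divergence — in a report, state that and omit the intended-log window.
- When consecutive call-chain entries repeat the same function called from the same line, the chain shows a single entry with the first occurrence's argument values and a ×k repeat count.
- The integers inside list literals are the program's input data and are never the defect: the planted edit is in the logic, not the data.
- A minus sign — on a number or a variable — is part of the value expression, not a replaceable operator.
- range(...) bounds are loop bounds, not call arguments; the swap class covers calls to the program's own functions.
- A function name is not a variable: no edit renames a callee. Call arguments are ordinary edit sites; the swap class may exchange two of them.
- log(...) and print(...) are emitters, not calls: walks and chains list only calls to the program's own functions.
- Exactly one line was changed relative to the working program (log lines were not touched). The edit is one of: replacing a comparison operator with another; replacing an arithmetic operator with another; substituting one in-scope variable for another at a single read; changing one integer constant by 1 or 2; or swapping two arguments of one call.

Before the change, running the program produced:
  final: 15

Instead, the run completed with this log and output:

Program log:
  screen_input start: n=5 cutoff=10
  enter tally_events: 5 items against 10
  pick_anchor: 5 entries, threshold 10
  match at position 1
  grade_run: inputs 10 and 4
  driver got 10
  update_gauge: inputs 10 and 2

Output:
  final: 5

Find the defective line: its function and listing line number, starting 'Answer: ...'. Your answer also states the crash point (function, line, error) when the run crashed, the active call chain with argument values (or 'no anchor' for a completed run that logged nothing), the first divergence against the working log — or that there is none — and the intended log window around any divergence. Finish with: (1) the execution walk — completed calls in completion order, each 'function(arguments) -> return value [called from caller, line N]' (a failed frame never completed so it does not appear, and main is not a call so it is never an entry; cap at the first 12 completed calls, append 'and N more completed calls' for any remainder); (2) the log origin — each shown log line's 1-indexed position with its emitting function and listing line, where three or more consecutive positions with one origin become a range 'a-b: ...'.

Answer: the defect is in tally_events at line 12.
The tell: The earliest visible damage is log position 5 — 'grade_run: inputs 10 and 4' rather than the intended 'grade_run: inputs 30 and 4'.
Call chain: main -> update_gauge(10, 2) (called at line 40).
First divergence: position 5; shown 'grade_run: inputs 10 and 4' vs intended 'grade_run: inputs 30 and 4'.
Intended log window:
  3: pick_anchor: 5 entries, threshold 10
  4: match at position 1
  5: grade_run: inputs 30 and 4
  6: driver got 30
Execution walk:
  pick_anchor([11, 10, 5, 7, 10], 10) -> 1  [called from tally_events, line 9]
  tally_events([11, 10, 5, 7, 10], 10) -> 10  [called from screen_input, line 25]
  grade_run(10, 4) -> 10  [called from screen_input, line 27]
  screen_input([11, 10, 5, 7, 10], 10) -> 10  [called from main, line 38]
  update_gauge(10, 2) -> 5  [called from main, line 40]
Log origin:
  1: emitted by screen_input (line 24)
  2: emitted by tally_events (line 8)
  3: emitted by pick_anchor (line 2)
  4: emitted by tally_events (line 10)
  5: emitted by grade_run (line 15)
  6: emitted by main (line 39)
  7: emitted by update_gauge (line 30)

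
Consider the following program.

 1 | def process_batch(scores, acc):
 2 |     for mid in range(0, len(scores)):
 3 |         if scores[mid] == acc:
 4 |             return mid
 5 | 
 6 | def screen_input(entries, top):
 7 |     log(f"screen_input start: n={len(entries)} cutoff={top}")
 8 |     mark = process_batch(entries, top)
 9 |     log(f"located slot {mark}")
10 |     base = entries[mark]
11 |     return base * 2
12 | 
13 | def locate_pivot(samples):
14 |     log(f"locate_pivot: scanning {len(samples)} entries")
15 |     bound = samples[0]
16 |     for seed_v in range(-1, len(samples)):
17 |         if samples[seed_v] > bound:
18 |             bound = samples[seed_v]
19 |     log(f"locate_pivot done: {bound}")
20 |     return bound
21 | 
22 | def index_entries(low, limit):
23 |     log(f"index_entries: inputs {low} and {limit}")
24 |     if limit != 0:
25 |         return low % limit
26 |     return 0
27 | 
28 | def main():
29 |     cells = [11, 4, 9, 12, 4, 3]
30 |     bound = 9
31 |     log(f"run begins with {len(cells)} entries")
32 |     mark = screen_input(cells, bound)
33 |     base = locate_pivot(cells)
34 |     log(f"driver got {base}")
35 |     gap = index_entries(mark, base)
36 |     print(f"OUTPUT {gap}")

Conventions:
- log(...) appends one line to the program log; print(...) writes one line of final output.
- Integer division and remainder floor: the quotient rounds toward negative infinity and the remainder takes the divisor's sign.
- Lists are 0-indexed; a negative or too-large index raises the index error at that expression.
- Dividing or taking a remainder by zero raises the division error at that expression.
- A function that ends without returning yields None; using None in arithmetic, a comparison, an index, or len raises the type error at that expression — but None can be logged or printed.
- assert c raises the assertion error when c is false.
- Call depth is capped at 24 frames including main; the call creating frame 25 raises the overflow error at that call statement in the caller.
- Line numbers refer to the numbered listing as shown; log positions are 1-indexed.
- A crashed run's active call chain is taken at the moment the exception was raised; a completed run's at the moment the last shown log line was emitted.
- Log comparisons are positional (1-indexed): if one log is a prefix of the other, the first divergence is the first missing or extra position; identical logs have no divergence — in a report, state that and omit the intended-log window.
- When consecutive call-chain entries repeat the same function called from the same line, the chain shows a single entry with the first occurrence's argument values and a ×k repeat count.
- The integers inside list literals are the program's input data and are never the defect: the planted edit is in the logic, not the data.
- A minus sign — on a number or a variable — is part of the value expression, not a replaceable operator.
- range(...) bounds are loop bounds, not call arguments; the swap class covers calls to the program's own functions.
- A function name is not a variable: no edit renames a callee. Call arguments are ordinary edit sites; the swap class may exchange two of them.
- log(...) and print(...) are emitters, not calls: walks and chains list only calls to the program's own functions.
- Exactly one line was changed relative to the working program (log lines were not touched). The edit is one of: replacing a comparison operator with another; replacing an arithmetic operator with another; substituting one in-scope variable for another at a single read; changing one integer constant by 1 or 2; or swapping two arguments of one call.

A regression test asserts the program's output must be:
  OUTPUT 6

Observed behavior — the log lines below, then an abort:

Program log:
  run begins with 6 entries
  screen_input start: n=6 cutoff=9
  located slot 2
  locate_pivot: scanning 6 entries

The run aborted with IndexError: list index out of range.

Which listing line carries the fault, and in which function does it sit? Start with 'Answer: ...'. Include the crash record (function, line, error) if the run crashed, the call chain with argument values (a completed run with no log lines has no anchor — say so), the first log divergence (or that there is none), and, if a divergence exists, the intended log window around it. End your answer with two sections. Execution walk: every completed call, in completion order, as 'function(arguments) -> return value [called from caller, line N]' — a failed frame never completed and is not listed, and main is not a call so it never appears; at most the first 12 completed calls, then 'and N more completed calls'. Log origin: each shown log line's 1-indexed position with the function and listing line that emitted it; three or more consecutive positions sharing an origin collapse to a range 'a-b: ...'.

Answer: the defect is in locate_pivot at line 16.
The tell: Only 4 log lines were emitted before the run died; the intended continuation was 'locate_pivot done: 12'.
Crash: locate_pivot, line 17, IndexError.
Call chain: main -> locate_pivot([11, 4, 9, 12, 4, 3]) (called at line 33).
First divergence: position 5 — after 4 matching lines the faulty run goes silent; intended next line 'locate_pivot done: 12'.
Intended log window:
  3: located slot 2
  4: locate_pivot: scanning 6 entries
  5: locate_pivot done: 12
  6: driver got 12
Execution walk:
  process_batch([11, 4, 9, 12, 4, 3], 9) -> 2  [called from screen_input, line 8]
  screen_input([11, 4, 9, 12, 4, 3], 9) -> 18  [called from main, line 32]
Log origins:
  1 — main, line 31
  2 — screen_input, line 7
  3 — screen_input, line 9
  4 — locate_pivot, line 14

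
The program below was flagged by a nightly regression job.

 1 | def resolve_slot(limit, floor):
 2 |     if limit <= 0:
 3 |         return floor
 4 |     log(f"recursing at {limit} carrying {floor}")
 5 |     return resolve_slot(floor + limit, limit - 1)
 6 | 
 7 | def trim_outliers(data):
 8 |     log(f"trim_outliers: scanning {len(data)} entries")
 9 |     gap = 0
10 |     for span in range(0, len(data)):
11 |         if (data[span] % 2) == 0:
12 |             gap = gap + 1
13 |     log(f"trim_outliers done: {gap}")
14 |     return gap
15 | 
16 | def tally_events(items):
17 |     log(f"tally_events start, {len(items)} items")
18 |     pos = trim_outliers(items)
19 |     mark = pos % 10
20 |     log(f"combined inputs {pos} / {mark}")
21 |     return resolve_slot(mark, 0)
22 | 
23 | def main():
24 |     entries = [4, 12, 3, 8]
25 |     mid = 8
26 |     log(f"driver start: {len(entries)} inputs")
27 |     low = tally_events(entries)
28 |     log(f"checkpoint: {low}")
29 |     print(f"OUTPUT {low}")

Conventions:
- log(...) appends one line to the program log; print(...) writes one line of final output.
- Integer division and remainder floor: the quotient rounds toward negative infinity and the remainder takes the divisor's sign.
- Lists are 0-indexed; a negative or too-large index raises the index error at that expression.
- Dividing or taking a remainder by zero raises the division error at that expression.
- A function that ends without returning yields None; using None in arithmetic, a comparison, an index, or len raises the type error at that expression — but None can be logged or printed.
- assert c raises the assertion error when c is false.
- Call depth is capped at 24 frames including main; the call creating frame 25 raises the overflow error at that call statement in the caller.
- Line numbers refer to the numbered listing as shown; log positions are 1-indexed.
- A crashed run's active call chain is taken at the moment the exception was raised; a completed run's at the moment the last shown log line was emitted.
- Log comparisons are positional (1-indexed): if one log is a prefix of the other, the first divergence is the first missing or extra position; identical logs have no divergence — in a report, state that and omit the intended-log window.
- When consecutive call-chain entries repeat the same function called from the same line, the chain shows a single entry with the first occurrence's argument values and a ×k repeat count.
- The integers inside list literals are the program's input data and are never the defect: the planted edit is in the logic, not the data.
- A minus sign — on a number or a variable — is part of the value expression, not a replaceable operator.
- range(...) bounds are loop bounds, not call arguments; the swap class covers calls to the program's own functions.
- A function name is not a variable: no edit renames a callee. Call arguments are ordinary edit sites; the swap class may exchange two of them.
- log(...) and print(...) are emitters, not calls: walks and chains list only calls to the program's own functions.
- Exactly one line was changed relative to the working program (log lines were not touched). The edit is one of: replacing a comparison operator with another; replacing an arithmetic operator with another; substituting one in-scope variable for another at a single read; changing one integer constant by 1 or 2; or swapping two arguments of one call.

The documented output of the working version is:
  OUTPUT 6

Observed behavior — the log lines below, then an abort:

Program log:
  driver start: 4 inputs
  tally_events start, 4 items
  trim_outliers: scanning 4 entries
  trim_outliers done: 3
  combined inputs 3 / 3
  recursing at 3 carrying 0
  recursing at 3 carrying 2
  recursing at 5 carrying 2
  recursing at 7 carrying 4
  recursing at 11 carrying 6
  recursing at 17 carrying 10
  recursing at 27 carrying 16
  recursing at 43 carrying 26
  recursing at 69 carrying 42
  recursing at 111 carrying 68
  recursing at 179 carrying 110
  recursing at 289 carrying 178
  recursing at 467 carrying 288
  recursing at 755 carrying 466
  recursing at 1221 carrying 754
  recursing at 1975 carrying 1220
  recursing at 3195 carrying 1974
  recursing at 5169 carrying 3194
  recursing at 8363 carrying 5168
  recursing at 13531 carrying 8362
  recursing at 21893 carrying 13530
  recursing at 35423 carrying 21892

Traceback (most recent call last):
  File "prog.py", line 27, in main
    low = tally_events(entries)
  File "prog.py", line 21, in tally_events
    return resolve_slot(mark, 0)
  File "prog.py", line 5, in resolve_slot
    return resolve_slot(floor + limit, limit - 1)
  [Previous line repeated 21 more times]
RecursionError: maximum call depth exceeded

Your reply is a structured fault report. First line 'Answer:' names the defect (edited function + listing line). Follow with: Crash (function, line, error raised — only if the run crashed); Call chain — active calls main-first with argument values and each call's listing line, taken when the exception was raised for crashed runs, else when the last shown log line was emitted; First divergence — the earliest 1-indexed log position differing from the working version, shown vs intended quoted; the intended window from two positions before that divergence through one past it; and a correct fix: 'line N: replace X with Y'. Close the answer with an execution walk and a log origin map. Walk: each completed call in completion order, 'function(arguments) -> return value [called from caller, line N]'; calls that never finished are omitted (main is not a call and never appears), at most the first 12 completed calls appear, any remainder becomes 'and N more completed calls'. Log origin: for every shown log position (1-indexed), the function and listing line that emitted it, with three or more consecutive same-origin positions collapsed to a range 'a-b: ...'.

Answer: the defect is in resolve_slot at line 5.
Key observation: Position 7 is the first bad log line: 'recursing at 3 carrying 2' should read 'recursing at 2 carrying 3'.
Crash: resolve_slot, line 5, RecursionError.
Call chain: main -> tally_events([4, 12, 3, 8]) (called at line 27) -> resolve_slot(3, 0) (called at line 21) -> resolve_slot(3, 2) (called at line 5) ×21.
First divergence: position 7; shown 'recursing at 3 carrying 2' vs intended 'recursing at 2 carrying 3'.
Intended log window:
  5: combined inputs 3 / 3
  6: recursing at 3 carrying 0
  7: recursing at 2 carrying 3
  8: recursing at 1 carrying 5
Execution walk:
  trim_outliers([4, 12, 3, 8]) -> 3  [called from tally_events, line 18]
Log origin:
  1: from main, line 26
  2: from tally_events, line 17
  3: from trim_outliers, line 8
  4: from trim_outliers, line 13
  5: from tally_events, line 20
  6-27: from resolve_slot, line 4
A correct fix: line 5: replace `resolve_slot(floor + limit, limit - 1)` with `resolve_slot(limit - 1, floor + limit)`.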